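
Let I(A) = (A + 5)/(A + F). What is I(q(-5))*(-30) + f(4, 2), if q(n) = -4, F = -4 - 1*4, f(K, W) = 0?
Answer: 5/2 ≈ 2.5000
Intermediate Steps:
F = -8 (F = -4 - 4 = -8)
I(A) = (5 + A)/(-8 + A) (I(A) = (A + 5)/(A - 8) = (5 + A)/(-8 + A))
I(q(-5))*(-30) + f(4, 2) = ((5 - 4)/(-8 - 4))*(-30) + 0 = (1/(-12))*(-30) + 0 = -1/12*1*(-30) + 0 = -1/12*(-30) + 0 = 5/2 + 0 = 5/2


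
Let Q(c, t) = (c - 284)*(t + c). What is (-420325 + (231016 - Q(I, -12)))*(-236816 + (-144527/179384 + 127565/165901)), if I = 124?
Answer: 1207888262982774332479/29759984984 ≈ 4.0588e+10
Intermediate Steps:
Q(c, t) = (-284 + c)*(c + t)
(-420325 + (231016 - Q(I, -12)))*(-236816 + (-144527/179384 + 127565/165901)) = (-420325 + (231016 - (124² - 284*124 - 284*(-12) + 124*(-12))))*(-236816 + (-144527/179384 + 127565/165901)) = (-420325 + (231016 - (15376 - 35216 + 3408 - 1488)))*(-236816 + (-144527*1/179384 + 127565*(1/165901))) = (-420325 + (231016 - 1*(-17920)))*(-236816 + (-144527/179384 + 127565/165901)) = (-420325 + (231016 + 17920))*(-236816 - 1094053867/29759984984) = (-420325 + 248936)*(-7047641698024811/29759984984) = -171389*(-7047641698024811/29759984984) = 1207888262982774332479/29759984984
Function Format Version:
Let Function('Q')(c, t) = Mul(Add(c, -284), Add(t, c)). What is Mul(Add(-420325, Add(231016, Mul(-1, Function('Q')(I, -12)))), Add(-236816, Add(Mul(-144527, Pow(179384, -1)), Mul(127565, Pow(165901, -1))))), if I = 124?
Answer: Rational(1207888262982774332479, 29759984984) ≈ 4.0588e+10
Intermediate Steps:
Function('Q')(c, t) = Mul(Add(-284, c), Add(c, t))
Mul(Add(-420325, Add(231016, Mul(-1, Function('Q')(I, -12)))), Add(-236816, Add(Mul(-144527, Pow(179384, -1)), Mul(127565, Pow(165901, -1))))) = Mul(Add(-420325, Add(231016, Mul(-1, Add(Pow(124, 2), Mul(-284, 124), Mul(-284, -12), Mul(124, -12))))), Add(-236816, Add(Mul(-144527, Pow(179384, -1)), Mul(127565, Pow(165901, -1))))) = Mul(Add(-420325, Add(231016, Mul(-1, Add(15376, -35216, 3408, -1488)))), Add(-236816, Add(Mul(-144527, Rational(1, 179384)), Mul(127565, Rational(1, 165901))))) = Mul(Add(-420325, Add(231016, Mul(-1, -17920))), Add(-236816, Add(Rational(-144527, 179384), Rational(127565, 165901)))) = Mul(Add(-420325, Add(231016, 17920)), Add(-236816, Rational(-1094053867, 29759984984))) = Mul(Add(-420325, 248936), Rational(-7047641698024811, 29759984984)) = Mul(-171389, Rational(-7047641698024811, 29759984984)) = Rational(1207888262982774332479, 29759984984)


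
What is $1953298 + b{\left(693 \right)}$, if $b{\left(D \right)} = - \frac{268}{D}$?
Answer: $\frac{1353635246}{693} \approx 1.9533 \cdot 10^{6}$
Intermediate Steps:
$1953298 + b{\left(693 \right)} = 1953298 - \frac{268}{693} = \frac{1353635246}{693}$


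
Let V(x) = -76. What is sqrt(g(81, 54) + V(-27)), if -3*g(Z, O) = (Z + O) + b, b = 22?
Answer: I*sqrt(1155)/3 ≈ 11.328*I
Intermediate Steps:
g(Z, O) = -22/3 - O/3 - Z/3 (g(Z, O) = -((Z + O) + 22)/3 = -((O + Z) + 22)/3 = -(22 + O + Z)/3 = -22/3 - O/3 - Z/3)
sqrt(g(81, 54) + V(-27)) = sqrt((-22/3 - 1/3*54 - 1/3*81) - 76) = sqrt((-22/3 - 18 - 27) - 76) = sqrt(-157/3 - 76) = sqrt(-385/3) = I*sqrt(1155)/3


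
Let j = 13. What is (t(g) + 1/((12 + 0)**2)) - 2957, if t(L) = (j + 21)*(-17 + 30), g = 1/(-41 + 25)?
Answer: -362159/144 ≈ -2515.0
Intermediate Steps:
g = -1/16 (g = 1/(-16) = -1/16 ≈ -0.062500)
t(L) = 442 (t(L) = (13 + 21)*(-17 + 30) = 34*13 = 442)
(t(g) + 1/((12 + 0)**2)) - 2957 = (442 + 1/((12 + 0)**2)) - 2957 = (442 + 1/(12**2)) - 2957 = (442 + 1/144) - 2957 = 63649/144 - 2957 = -362159/144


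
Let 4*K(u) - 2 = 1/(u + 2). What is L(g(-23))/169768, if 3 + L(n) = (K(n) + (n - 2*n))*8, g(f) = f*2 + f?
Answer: 37049/11374456 ≈ 0.0032572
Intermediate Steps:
K(u) = ½ + 1/(4*(2 + u)) (K(u) = ½ + 1/(4*(u + 2)) = ½ + 1/(4*(2 + u)))
g(f) = 3*f (g(f) = 2*f + f = 3*f)
L(n) = -3 - 8*n + 2*(5 + 2*n)/(2 + n) (L(n) = -3 + ((5 + 2*n)/(4*(2 + n)) + (n - 2*n))*8 = -3 + ((5 + 2*n)/(4*(2 + n)) - n)*8 = -3 + (-n + (5 + 2*n)/(4*(2 + n)))*8 = -3 + (-8*n + 2*(5 + 2*n)/(2 + n)) = -3 - 8*n + 2*(5 + 2*n)/(2 + n))
L(g(-23))/169768 = ((4 - 45*(-23) - 8*(3*(-23))²)/(2 + 3*(-23)))/169768 = ((4 - 15*(-69) - 8*(-69)²)/(2 - 69))*(1/169768) = ((4 + 1035 - 8*4761)/(-67))*(1/169768) = -(4 + 1035 - 38088)/67*(1/169768) = -1/67*(-37049)*(1/169768) = (37049/67)*(1/169768) = 37049/11374456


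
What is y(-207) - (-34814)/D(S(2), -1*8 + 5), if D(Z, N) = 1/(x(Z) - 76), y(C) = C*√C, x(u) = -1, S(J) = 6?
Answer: -2680678 - 621*I*√23 ≈ -2.6807e+6 - 2978.2*I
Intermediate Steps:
y(C) = C^(3/2)
D(Z, N) = -1/77 (D(Z, N) = 1/(-1 - 76) = 1/(-77) = -1/77)
y(-207) - (-34814)/D(S(2), -1*8 + 5) = (-207)^(3/2) - (-34814)/(-1/77) = -621*I*√23 - (-34814)*(-77) = -621*I*√23 - 1*2680678 = -621*I*√23 - 2680678 = -2680678 - 621*I*√23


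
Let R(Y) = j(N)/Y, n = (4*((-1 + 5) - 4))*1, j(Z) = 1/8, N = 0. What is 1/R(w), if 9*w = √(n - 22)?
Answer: 8*I*√22/9 ≈ 4.1693*I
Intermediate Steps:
j(Z) = ⅛ (j(Z) = 1*(⅛) = ⅛)
n = 0 (n = (4*(4 - 4))*1 = (4*0)*1 = 0*1 = 0)
w = I*√22/9 (w = √(0 - 22)/9 = √(-22)/9 = (I*√22)/9 = I*√22/9 ≈ 0.52116*I)
R(Y) = 1/(8*Y)
1/R(w) = 1/(1/(8*((I*√22/9)))) = 1/((-9*I*√22/22)/8) = 1/(-9*I*√22/176) = 8*I*√22/9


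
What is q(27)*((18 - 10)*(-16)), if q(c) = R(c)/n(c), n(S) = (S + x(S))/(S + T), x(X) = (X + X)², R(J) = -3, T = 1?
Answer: 3584/981 ≈ 3.6534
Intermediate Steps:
x(X) = 4*X² (x(X) = (2*X)² = 4*X²)
n(S) = (S + 4*S²)/(1 + S) (n(S) = (S + 4*S²)/(S + 1) = (S + 4*S²)/(1 + S))
q(c) = -3*(1 + c)/(c*(1 + 4*c))
q(27)*((18 - 10)*(-16)) = (3*(-1 - 1*27)/(27*(1 + 4*27)))*((18 - 10)*(-16)) = (3*(1/27)*(-1 - 27)/(1 + 108))*(8*(-16)) = (3*(1/27)*(-28)/109)*(-128) = (3*(1/27)*(1/109)*(-28))*(-128) = -28/981*(-128) = 3584/981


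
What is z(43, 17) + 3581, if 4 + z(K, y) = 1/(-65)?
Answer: 232504/65 ≈ 3577.0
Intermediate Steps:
z(K, y) = -261/65 (z(K, y) = -4 + 1/(-65) = -4 - 1/65 = -261/65)
z(43, 17) + 3581 = -261/65 + 3581 = 232504/65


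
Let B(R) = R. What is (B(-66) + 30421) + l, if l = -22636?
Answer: 7719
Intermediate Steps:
(B(-66) + 30421) + l = (-66 + 30421) - 22636 = 30355 - 22636 = 7719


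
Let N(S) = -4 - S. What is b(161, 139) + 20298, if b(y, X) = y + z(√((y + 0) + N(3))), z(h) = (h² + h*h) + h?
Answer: 20767 + √154 ≈ 20779.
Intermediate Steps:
z(h) = h + 2*h² (z(h) = (h² + h²) + h = 2*h² + h = h + 2*h²)
b(y, X) = y + √(-7 + y)*(1 + 2*√(-7 + y)) (b(y, X) = y + √((y + 0) + (-4 - 1*3))*(1 + 2*√((y + 0) + (-4 - 1*3))) = y + √(y + (-4 - 3))*(1 + 2*√(y + (-4 - 3))) = y + √(y - 7)*(1 + 2*√(y - 7)) = y + √(-7 + y)*(1 + 2*√(-7 + y)))
b(161, 139) + 20298 = (-14 + √(-7 + 161) + 3*161) + 20298 = (-14 + √154 + 483) + 20298 = (469 + √154) + 20298 = 20767 + √154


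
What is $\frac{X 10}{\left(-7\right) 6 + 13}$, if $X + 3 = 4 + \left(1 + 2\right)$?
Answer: $- \frac{40}{29} \approx -1.3793$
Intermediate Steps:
$X = 4$ ($X = -3 + \left(4 + \left(1 + 2\right)\right) = -3 + \left(4 + 3\right) = -3 + 7 = 4$)
$\frac{X 10}{\left(-7\right) 6 + 13} = \frac{4 \cdot 10}{\left(-7\right) 6 + 13} = \frac{40}{-42 + 13} = \frac{40}{-29} = 40 \left(- \frac{1}{29}\right) = - \frac{40}{29}$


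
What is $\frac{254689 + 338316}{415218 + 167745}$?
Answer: $\frac{593005}{582963} \approx 1.0172$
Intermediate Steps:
$\frac{254689 + 338316}{415218 + 167745} = \frac{593005}{582963}$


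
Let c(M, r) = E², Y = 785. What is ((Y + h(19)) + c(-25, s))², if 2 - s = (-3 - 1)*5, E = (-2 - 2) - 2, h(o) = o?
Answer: 705600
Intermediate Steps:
E = -6 (E = -4 - 2 = -6)
s = 22 (s = 2 - (-3 - 1)*5 = 2 - (-4)*5 = 2 - 1*(-20) = 2 + 20 = 22)
c(M, r) = 36 (c(M, r) = (-6)² = 36)
((Y + h(19)) + c(-25, s))² = ((785 + 19) + 36)² = (804 + 36)² = 840² = 705600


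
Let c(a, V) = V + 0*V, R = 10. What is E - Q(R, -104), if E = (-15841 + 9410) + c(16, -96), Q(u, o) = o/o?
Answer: -6528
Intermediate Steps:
Q(u, o) = 1
c(a, V) = V (c(a, V) = V + 0 = V)
E = -6527 (E = (-15841 + 9410) - 96 = -6431 - 96 = -6527)
E - Q(R, -104) = -6527 - 1*1 = -6527 - 1 = -6528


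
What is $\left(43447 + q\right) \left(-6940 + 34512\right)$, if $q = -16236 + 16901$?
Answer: $1216256064$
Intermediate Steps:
$q = 665$
$\left(43447 + q\right) \left(-6940 + 34512\right) = \left(43447 + 665\right) \left(-6940 + 34512\right) = 44112 \cdot 27572 = 1216256064$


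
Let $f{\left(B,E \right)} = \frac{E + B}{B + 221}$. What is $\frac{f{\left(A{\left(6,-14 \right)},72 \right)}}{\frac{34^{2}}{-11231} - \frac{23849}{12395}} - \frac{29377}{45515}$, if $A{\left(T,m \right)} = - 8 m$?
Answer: $- \frac{106114625957027}{115589468480265} \approx -0.91803$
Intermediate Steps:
$f{\left(B,E \right)} = \frac{B + E}{221 + B}$
$\frac{f{\left(A{\left(6,-14 \right)},72 \right)}}{\frac{34^{2}}{-11231} - \frac{23849}{12395}} - \frac{29377}{45515} = \frac{\frac{1}{221 - -112} \left(\left(-8\right) \left(-14\right) + 72\right)}{\frac{34^{2}}{-11231} - \frac{23849}{12395}} - \frac{29377}{45515} = \frac{\frac{1}{221 + 112} \left(112 + 72\right)}{1156 \left(- \frac{1}{11231}\right) - \frac{23849}{12395}} - \frac{29377}{45515} = \frac{\frac{1}{333} \cdot 184}{- \frac{1156}{11231} - \frac{23849}{12395}} - \frac{29377}{45515} = \frac{\frac{1}{333} \cdot 184}{- \frac{282176739}{139208245}} - \frac{29377}{45515} = \frac{184}{333} \left(- \frac{139208245}{282176739}\right) - \frac{29377}{45515} = - \frac{692278840}{2539590651} - \frac{29377}{45515} = - \frac{106114625957027}{115589468480265}$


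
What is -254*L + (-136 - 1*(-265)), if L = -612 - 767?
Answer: 350395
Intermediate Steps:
L = -1379
-254*L + (-136 - 1*(-265)) = -254*(-1379) + (-136 - 1*(-265)) = 350266 + (-136 + 265) = 350266 + 129 = 350395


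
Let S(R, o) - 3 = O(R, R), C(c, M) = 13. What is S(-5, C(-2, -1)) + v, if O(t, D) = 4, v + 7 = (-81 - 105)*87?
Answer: -16182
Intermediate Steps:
v = -16189 (v = -7 + (-81 - 105)*87 = -7 - 186*87 = -7 - 16182 = -16189)
S(R, o) = 7 (S(R, o) = 3 + 4 = 7)
S(-5, C(-2, -1)) + v = 7 - 16189 = -16182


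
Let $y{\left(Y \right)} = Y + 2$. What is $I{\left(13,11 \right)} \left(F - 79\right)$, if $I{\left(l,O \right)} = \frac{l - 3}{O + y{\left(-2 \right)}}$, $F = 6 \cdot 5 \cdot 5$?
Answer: $\frac{710}{11} \approx 64.545$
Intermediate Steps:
$y{\left(Y \right)} = 2 + Y$
$F = 150$ ($F = 30 \cdot 5 = 150$)
$I{\left(l,O \right)} = \frac{-3 + l}{O}$ ($I{\left(l,O \right)} = \frac{l - 3}{O + \left(2 - 2\right)} = \frac{-3 + l}{O + 0} = \frac{-3 + l}{O}$)
$I{\left(13,11 \right)} \left(F - 79\right) = \frac{-3 + 13}{11} \left(150 - 79\right) = \frac{1}{11} \cdot 10 \cdot 71 = \frac{10}{11} \cdot 71 = \frac{710}{11}$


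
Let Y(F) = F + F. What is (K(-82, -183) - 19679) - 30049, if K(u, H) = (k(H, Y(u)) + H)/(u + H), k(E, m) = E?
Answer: -13177554/265 ≈ -49727.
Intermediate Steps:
Y(F) = 2*F
K(u, H) = 2*H/(H + u) (K(u, H) = (H + H)/(u + H) = (2*H)/(H + u) = 2*H/(H + u))
(K(-82, -183) - 19679) - 30049 = (2*(-183)/(-183 - 82) - 19679) - 30049 = (2*(-183)/(-265) - 19679) - 30049 = (2*(-183)*(-1/265) - 19679) - 30049 = (366/265 - 19679) - 30049 = -5214569/265 - 30049 = -13177554/265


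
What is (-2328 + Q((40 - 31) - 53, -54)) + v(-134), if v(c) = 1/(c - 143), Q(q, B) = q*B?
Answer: 13295/277 ≈ 47.996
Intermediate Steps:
Q(q, B) = B*q
v(c) = 1/(-143 + c)
(-2328 + Q((40 - 31) - 53, -54)) + v(-134) = (-2328 - 54*((40 - 31) - 53)) + 1/(-143 - 134) = (-2328 - 54*(9 - 53)) + 1/(-277) = (-2328 - 54*(-44)) - 1/277 = (-2328 + 2376) - 1/277 = 48 - 1/277 = 13295/277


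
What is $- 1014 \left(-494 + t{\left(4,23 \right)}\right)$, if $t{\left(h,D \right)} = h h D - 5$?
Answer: $132834$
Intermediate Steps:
$t{\left(h,D \right)} = -5 + D h^{2}$ ($t{\left(h,D \right)} = h^{2} D - 5 = D h^{2} - 5 = -5 + D h^{2}$)
$- 1014 \left(-494 + t{\left(4,23 \right)}\right) = - 1014 \left(-494 - \left(5 - 23 \cdot 4^{2}\right)\right) = - 1014 \left(-494 + \left(-5 + 23 \cdot 16\right)\right) = - 1014 \left(-494 + \left(-5 + 368\right)\right) = - 1014 \left(-494 + 363\right) = \left(-1014\right) \left(-131\right) = 132834$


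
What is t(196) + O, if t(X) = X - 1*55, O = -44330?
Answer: -44189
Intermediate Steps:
t(X) = -55 + X (t(X) = X - 55 = -55 + X)
t(196) + O = (-55 + 196) - 44330 = 141 - 44330 = -44189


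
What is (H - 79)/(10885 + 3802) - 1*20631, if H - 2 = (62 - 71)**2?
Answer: -303007493/14687 ≈ -20631.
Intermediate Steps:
H = 83 (H = 2 + (62 - 71)**2 = 2 + (-9)**2 = 2 + 81 = 83)
(H - 79)/(10885 + 3802) - 1*20631 = (83 - 79)/(10885 + 3802) - 1*20631 = 4/14687 - 20631 = -303007493/14687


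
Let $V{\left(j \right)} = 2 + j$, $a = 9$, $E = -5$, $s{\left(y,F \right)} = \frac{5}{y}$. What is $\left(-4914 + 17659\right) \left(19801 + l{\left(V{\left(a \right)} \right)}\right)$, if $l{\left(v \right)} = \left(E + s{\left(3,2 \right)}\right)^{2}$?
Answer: $\frac{2272548205}{9} \approx 2.5251 \cdot 10^{8}$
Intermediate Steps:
$l{\left(v \right)} = \frac{100}{9}$ ($l{\left(v \right)} = \left(-5 + \frac{5}{3}\right)^{2} = \left(- \frac{10}{3}\right)^{2} = \frac{100}{9}$)
$\left(-4914 + 17659\right) \left(19801 + l{\left(V{\left(a \right)} \right)}\right) = \left(-4914 + 17659\right) \left(19801 + \frac{100}{9}\right) = 12745 \cdot \frac{178309}{9} = \frac{2272548205}{9}$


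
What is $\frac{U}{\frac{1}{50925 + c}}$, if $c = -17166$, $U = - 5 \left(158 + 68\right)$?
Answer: $-38147670$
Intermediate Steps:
$U = -1130$ ($U = \left(-5\right) 226 = -1130$)
$\frac{U}{\frac{1}{50925 + c}} = - \frac{1130}{\frac{1}{50925 - 17166}} = - \frac{1130}{\frac{1}{33759}} = - 1130 \frac{1}{\frac{1}{33759}} = \left(-1130\right) 33759 = -38147670$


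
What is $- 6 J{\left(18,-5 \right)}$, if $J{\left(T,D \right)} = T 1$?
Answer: $-108$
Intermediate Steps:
$J{\left(T,D \right)} = T$
$- 6 J{\left(18,-5 \right)} = \left(-6\right) 18 = -108$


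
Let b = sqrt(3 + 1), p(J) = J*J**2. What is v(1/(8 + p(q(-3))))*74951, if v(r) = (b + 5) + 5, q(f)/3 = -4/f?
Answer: 899412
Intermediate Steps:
q(f) = -12/f (q(f) = 3*(-4/f) = -12/f)
p(J) = J**3
b = 2 (b = sqrt(4) = 2)
v(r) = 12 (v(r) = (2 + 5) + 5 = 7 + 5 = 12)
v(1/(8 + p(q(-3))))*74951 = 12*74951 = 899412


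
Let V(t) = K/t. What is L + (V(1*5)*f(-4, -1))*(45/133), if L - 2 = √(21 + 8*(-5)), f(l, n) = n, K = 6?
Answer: 212/133 + I*√19 ≈ 1.594 + 4.3589*I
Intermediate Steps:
V(t) = 6/t
L = 2 + I*√19 (L = 2 + √(21 + 8*(-5)) = 2 + √(21 - 40) = 2 + √(-19) = 2 + I*√19 ≈ 2.0 + 4.3589*I)
L + (V(1*5)*f(-4, -1))*(45/133) = (2 + I*√19) + ((6/((1*5)))*(-1))*(45/133) = (2 + I*√19) + ((6/5)*(-1))*(45*(1/133)) = (2 + I*√19) + ((6*(⅕))*(-1))*(45/133) = (2 + I*√19) + ((6/5)*(-1))*(45/133) = (2 + I*√19) - 6/5*45/133 = (2 + I*√19) - 54/133 = 212/133 + I*√19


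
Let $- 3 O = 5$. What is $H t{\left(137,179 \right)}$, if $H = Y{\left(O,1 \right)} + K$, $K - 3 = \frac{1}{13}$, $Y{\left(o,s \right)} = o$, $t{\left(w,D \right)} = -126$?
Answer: $- \frac{2310}{13} \approx -177.69$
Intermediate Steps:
$O = - \frac{5}{3}$ ($O = \left(- \frac{1}{3}\right) 5 = - \frac{5}{3} \approx -1.6667$)
$K = \frac{40}{13}$ ($K = 3 + \frac{1}{13} = \frac{40}{13} \approx 3.0769$)
$H = \frac{55}{39}$ ($H = - \frac{5}{3} + \frac{40}{13} = \frac{55}{39} \approx 1.4103$)
$H t{\left(137,179 \right)} = \frac{55}{39} \left(-126\right) = - \frac{2310}{13}$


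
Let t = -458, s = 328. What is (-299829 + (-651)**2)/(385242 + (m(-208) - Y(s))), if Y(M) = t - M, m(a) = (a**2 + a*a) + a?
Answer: 30993/118087 ≈ 0.26246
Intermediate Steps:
m(a) = a + 2*a**2 (m(a) = (a**2 + a**2) + a = 2*a**2 + a = a + 2*a**2)
Y(M) = -458 - M
(-299829 + (-651)**2)/(385242 + (m(-208) - Y(s))) = (-299829 + (-651)**2)/(385242 + (-208*(1 + 2*(-208)) - (-458 - 1*328))) = (-299829 + 423801)/(385242 + (-208*(1 - 416) - (-458 - 328))) = 123972/(385242 + (-208*(-415) - 1*(-786))) = 123972/(385242 + (86320 + 786)) = 123972/(385242 + 87106) = 123972/472348 = 123972*(1/472348) = 30993/118087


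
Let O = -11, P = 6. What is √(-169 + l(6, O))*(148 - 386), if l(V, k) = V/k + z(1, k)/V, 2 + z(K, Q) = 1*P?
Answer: -238*I*√183909/33 ≈ -3092.9*I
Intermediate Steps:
z(K, Q) = 4 (z(K, Q) = -2 + 1*6 = -2 + 6 = 4)
l(V, k) = 4/V + V/k (l(V, k) = V/k + 4/V = 4/V + V/k)
√(-169 + l(6, O))*(148 - 386) = √(-169 + (4/6 + 6/(-11)))*(148 - 386) = √(-169 + (4*(⅙) + 6*(-1/11)))*(-238) = √(-169 + (⅔ - 6/11))*(-238) = √(-169 + 4/33)*(-238) = √(-5573/33)*(-238) = (I*√183909/33)*(-238) = -238*I*√183909/33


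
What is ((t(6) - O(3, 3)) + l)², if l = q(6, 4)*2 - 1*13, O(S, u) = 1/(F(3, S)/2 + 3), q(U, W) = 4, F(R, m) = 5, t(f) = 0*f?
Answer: 3249/121 ≈ 26.851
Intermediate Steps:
t(f) = 0
O(S, u) = 2/11 (O(S, u) = 1/(5/2 + 3) = 1/(11/2) = 2/11)
l = -5 (l = 4*2 - 1*13 = 8 - 13 = -5)
((t(6) - O(3, 3)) + l)² = ((0 - 1*2/11) - 5)² = ((0 - 2/11) - 5)² = (-2/11 - 5)² = (-57/11)² = 3249/121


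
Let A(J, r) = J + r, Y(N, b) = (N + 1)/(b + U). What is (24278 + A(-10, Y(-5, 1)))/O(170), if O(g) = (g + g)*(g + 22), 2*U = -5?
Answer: 18203/48960 ≈ 0.37179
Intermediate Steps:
U = -5/2 (U = (1/2)*(-5) = -5/2 ≈ -2.5000)
Y(N, b) = (1 + N)/(-5/2 + b) (Y(N, b) = (N + 1)/(b - 5/2) = (1 + N)/(-5/2 + b))
O(g) = 2*g*(22 + g) (O(g) = (2*g)*(22 + g) = 2*g*(22 + g))
(24278 + A(-10, Y(-5, 1)))/O(170) = (24278 + (-10 + 2*(1 - 5)/(-5 + 2*1)))/((2*170*(22 + 170))) = (24278 + (-10 + 2*(-4)/(-5 + 2)))/((2*170*192)) = (24278 + (-10 + 2*(-4)/(-3)))/65280 = (24278 + (-10 + 2*(-1/3)*(-4)))*(1/65280) = (24278 + (-10 + 8/3))*(1/65280) = (24278 - 22/3)*(1/65280) = (72812/3)*(1/65280) = 18203/48960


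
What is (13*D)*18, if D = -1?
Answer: -234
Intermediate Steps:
(13*D)*18 = (13*(-1))*18 = -13*18 = -234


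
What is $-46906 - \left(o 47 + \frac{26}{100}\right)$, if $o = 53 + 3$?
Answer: $- \frac{2476913}{50} \approx -49538.0$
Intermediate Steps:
$o = 56$
$-46906 - \left(o 47 + \frac{26}{100}\right) = -46906 - \left(56 \cdot 47 + \frac{26}{100}\right) = -46906 - \left(2632 + 26 \cdot \frac{1}{100}\right) = -46906 - \left(2632 + \frac{13}{50}\right) = -46906 - \frac{131613}{50} = - \frac{2476913}{50}$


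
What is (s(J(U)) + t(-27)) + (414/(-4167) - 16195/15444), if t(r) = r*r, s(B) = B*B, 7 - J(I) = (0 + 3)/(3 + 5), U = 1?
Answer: 88294421651/114409152 ≈ 771.74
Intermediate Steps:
J(I) = 53/8 (J(I) = 7 - (0 + 3)/(3 + 5) = 7 - 3/8 = 53/8)
s(B) = B**2
t(r) = r**2
(s(J(U)) + t(-27)) + (414/(-4167) - 16195/15444) = ((53/8)**2 + (-27)**2) + (414/(-4167) - 16195/15444) = (2809/64 + 729) + (414*(-1/4167) - 16195*1/15444) = 49465/64 + (-46/463 - 16195/15444) = 49465/64 - 8208709/7150572 = 88294421651/114409152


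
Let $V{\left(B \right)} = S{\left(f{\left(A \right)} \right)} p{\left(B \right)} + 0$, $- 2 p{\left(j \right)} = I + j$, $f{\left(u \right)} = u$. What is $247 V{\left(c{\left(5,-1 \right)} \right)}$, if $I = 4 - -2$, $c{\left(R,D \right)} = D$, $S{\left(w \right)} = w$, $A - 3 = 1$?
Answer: $-2470$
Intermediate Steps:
$A = 4$ ($A = 3 + 1 = 4$)
$I = 6$ ($I = 4 + 2 = 6$)
$p{\left(j \right)} = -3 - \frac{j}{2}$ ($p{\left(j \right)} = - \frac{6 + j}{2} = -3 - \frac{j}{2}$)
$V{\left(B \right)} = -12 - 2 B$ ($V{\left(B \right)} = 4 \left(-3 - \frac{B}{2}\right) + 0 = \left(-12 - 2 B\right) + 0 = -12 - 2 B$)
$247 V{\left(c{\left(5,-1 \right)} \right)} = 247 \left(-12 - -2\right) = 247 \left(-12 + 2\right) = 247 \left(-10\right) = -2470$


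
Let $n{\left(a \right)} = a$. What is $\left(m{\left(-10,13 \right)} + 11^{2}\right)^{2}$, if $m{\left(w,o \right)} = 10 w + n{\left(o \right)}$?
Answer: $1156$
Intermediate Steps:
$m{\left(w,o \right)} = o + 10 w$ ($m{\left(w,o \right)} = 10 w + o = o + 10 w$)
$\left(m{\left(-10,13 \right)} + 11^{2}\right)^{2} = \left(\left(13 + 10 \left(-10\right)\right) + 11^{2}\right)^{2} = \left(\left(13 - 100\right) + 121\right)^{2} = \left(-87 + 121\right)^{2} = 34^{2} = 1156$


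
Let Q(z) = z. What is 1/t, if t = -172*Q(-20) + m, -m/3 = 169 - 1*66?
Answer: 1/3131 ≈ 0.00031939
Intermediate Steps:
m = -309 (m = -3*(169 - 1*66) = -3*(169 - 66) = -3*103 = -309)
t = 3131 (t = -172*(-20) - 309 = 3440 - 309 = 3131)
1/t = 1/3131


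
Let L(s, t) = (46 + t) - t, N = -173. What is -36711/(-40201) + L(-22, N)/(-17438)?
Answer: 319158586/350512519 ≈ 0.91055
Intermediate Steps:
L(s, t) = 46
-36711/(-40201) + L(-22, N)/(-17438) = -36711/(-40201) + 46/(-17438) = -36711*(-1/40201) + 46*(-1/17438) = 36711/40201 - 23/8719 = 319158586/350512519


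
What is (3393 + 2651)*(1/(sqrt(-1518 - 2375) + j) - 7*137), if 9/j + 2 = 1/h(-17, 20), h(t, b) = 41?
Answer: -918738754490/158507 - 244782*I*sqrt(3893)/158507 ≈ -5.7962e+6 - 96.355*I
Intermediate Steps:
j = -41/9 (j = 9/(-2 + 1/41) = 9/(-81/41) = 9*(-41/81) = -41/9 ≈ -4.5556)
(3393 + 2651)*(1/(sqrt(-1518 - 2375) + j) - 7*137) = (3393 + 2651)*(1/(sqrt(-1518 - 2375) - 41/9) - 7*137) = 6044*(1/(sqrt(-3893) - 41/9) - 959) = 6044*(1/(I*sqrt(3893) - 41/9) - 959) = 6044*(1/(-41/9 + I*sqrt(3893)) - 959) = 6044*(-959 + 1/(-41/9 + I*sqrt(3893))) = -5796196 + 6044/(-41/9 + I*sqrt(3893))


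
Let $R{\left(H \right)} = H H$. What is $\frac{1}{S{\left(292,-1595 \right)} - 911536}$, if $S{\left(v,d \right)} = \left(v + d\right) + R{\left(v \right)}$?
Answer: $- \frac{1}{827575} \approx -1.2083 \cdot 10^{-6}$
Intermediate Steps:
$R{\left(H \right)} = H^{2}$
$S{\left(v,d \right)} = d + v + v^{2}$ ($S{\left(v,d \right)} = \left(v + d\right) + v^{2} = \left(d + v\right) + v^{2} = d + v + v^{2}$)
$\frac{1}{S{\left(292,-1595 \right)} - 911536} = \frac{1}{\left(-1595 + 292 + 292^{2}\right) - 911536} = \frac{1}{\left(-1595 + 292 + 85264\right) - 911536} = \frac{1}{83961 - 911536} = \frac{1}{-827575} = - \frac{1}{827575}$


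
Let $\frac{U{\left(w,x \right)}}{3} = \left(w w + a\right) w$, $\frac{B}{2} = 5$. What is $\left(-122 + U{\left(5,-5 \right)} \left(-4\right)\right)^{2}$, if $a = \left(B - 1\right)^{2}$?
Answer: $42016324$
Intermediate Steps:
$B = 10$ ($B = 2 \cdot 5 = 10$)
$a = 81$ ($a = \left(10 - 1\right)^{2} = 9^{2} = 81$)
$U{\left(w,x \right)} = 3 w \left(81 + w^{2}\right)$ ($U{\left(w,x \right)} = 3 \left(w w + 81\right) w = 3 \left(w^{2} + 81\right) w = 3 \left(81 + w^{2}\right) w = 3 w \left(81 + w^{2}\right)$)
$\left(-122 + U{\left(5,-5 \right)} \left(-4\right)\right)^{2} = \left(-122 + 3 \cdot 5 \left(81 + 5^{2}\right) \left(-4\right)\right)^{2} = \left(-122 + 3 \cdot 5 \left(81 + 25\right) \left(-4\right)\right)^{2} = \left(-122 + 3 \cdot 5 \cdot 106 \left(-4\right)\right)^{2} = \left(-122 + 1590 \left(-4\right)\right)^{2} = \left(-122 - 6360\right)^{2} = \left(-6482\right)^{2} = 42016324$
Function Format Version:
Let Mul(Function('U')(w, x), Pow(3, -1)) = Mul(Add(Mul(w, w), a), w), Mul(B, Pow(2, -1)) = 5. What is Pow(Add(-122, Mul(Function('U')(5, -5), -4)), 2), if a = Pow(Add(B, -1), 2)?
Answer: 42016324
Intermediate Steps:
B = 10 (B = Mul(2, 5) = 10)
a = 81 (a = Pow(Add(10, -1), 2) = Pow(9, 2) = 81)
Function('U')(w, x) = Mul(3, w, Add(81, Pow(w, 2))) (Function('U')(w, x) = Mul(3, Mul(Add(Mul(w, w), 81), w)) = Mul(3, Mul(Add(Pow(w, 2), 81), w)) = Mul(3, Mul(Add(81, Pow(w, 2)), w)) = Mul(3, Mul(w, Add(81, Pow(w, 2)))) = Mul(3, w, Add(81, Pow(w, 2))))
Pow(Add(-122, Mul(Function('U')(5, -5), -4)), 2) = Pow(Add(-122, Mul(Mul(3, 5, Add(81, Pow(5, 2))), -4)), 2) = Pow(Add(-122, Mul(Mul(3, 5, Add(81, 25)), -4)), 2) = Pow(Add(-122, Mul(Mul(3, 5, 106), -4)), 2) = Pow(Add(-122, Mul(1590, -4)), 2) = Pow(Add(-122, -6360), 2) = Pow(-6482, 2) = 42016324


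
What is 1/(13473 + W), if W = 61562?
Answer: 1/75035 ≈ 1.3327e-5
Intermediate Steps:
1/(13473 + W) = 1/(13473 + 61562) = 1/75035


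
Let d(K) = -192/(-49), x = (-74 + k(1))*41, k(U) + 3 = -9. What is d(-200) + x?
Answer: -172582/49 ≈ -3522.1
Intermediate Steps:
k(U) = -12 (k(U) = -3 - 9 = -12)
x = -3526 (x = (-74 - 12)*41 = -86*41 = -3526)
d(K) = 192/49 (d(K) = -192*(-1/49) = 192/49)
d(-200) + x = 192/49 - 3526 = -172582/49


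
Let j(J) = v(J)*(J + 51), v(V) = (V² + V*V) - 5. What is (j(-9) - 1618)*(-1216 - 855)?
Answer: -10305296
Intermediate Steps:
v(V) = -5 + 2*V² (v(V) = (V² + V²) - 5 = 2*V² - 5 = -5 + 2*V²)
j(J) = (-5 + 2*J²)*(51 + J) (j(J) = (-5 + 2*J²)*(J + 51) = (-5 + 2*J²)*(51 + J))
(j(-9) - 1618)*(-1216 - 855) = ((-5 + 2*(-9)²)*(51 - 9) - 1618)*(-1216 - 855) = ((-5 + 2*81)*42 - 1618)*(-2071) = ((-5 + 162)*42 - 1618)*(-2071) = (157*42 - 1618)*(-2071) = (6594 - 1618)*(-2071) = 4976*(-2071) = -10305296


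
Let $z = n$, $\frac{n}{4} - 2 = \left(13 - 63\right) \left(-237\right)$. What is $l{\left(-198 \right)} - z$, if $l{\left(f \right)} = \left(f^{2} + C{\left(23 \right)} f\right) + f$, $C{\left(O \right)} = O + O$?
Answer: $-17510$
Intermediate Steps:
$C{\left(O \right)} = 2 O$
$n = 47408$ ($n = 8 + 4 \left(13 - 63\right) \left(-237\right) = 8 + 4 \left(\left(-50\right) \left(-237\right)\right) = 8 + 4 \cdot 11850 = 8 + 47400 = 47408$)
$z = 47408$
$l{\left(f \right)} = f^{2} + 47 f$ ($l{\left(f \right)} = \left(f^{2} + 2 \cdot 23 f\right) + f = \left(f^{2} + 46 f\right) + f = f^{2} + 47 f$)
$l{\left(-198 \right)} - z = - 198 \left(47 - 198\right) - 47408 = \left(-198\right) \left(-151\right) - 47408 = 29898 - 47408 = -17510$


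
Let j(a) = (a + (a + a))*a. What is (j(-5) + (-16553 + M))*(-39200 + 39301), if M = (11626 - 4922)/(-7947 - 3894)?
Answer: -19707392902/11841 ≈ -1.6643e+6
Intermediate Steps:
M = -6704/11841 (M = 6704/(-11841) = 6704*(-1/11841) = -6704/11841 ≈ -0.56617)
j(a) = 3*a² (j(a) = (a + 2*a)*a = (3*a)*a = 3*a²)
(j(-5) + (-16553 + M))*(-39200 + 39301) = (3*(-5)² + (-16553 - 6704/11841))*(-39200 + 39301) = (3*25 - 196010777/11841)*101 = (75 - 196010777/11841)*101 = -195122702/11841*101 = -19707392902/11841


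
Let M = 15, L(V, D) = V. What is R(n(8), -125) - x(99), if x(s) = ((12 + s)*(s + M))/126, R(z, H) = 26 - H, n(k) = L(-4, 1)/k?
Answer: 354/7 ≈ 50.571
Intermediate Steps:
n(k) = -4/k
x(s) = (12 + s)*(15 + s)/126 (x(s) = ((12 + s)*(s + 15))/126 = ((12 + s)*(15 + s))*(1/126) = (12 + s)*(15 + s)/126)
R(n(8), -125) - x(99) = (26 - 1*(-125)) - (10/7 + (1/126)*99**2 + (3/14)*99) = (26 + 125) - (10/7 + (1/126)*9801 + 297/14) = 151 - (10/7 + 1089/14 + 297/14) = 151 - 1*703/7 = 151 - 703/7 = 354/7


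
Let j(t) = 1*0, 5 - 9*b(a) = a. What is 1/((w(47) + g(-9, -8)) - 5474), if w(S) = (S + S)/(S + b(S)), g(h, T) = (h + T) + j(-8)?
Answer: -127/697075 ≈ -0.00018219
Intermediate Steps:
b(a) = 5/9 - a/9
j(t) = 0
g(h, T) = T + h (g(h, T) = (h + T) + 0 = (T + h) + 0 = T + h)
w(S) = 2*S/(5/9 + 8*S/9) (w(S) = (S + S)/(S + (5/9 - S/9)) = (2*S)/(5/9 + 8*S/9) = 2*S/(5/9 + 8*S/9))
1/((w(47) + g(-9, -8)) - 5474) = 1/((18*47/(5 + 8*47) + (-8 - 9)) - 5474) = 1/((18*47/(5 + 376) - 17) - 5474) = 1/((18*47/381 - 17) - 5474) = 1/((18*47*(1/381) - 17) - 5474) = 1/((282/127 - 17) - 5474) = 1/(-1877/127 - 5474) = 1/(-697075/127) = -127/697075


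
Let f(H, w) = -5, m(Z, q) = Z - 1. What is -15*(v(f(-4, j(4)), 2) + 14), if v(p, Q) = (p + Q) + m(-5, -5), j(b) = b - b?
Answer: -75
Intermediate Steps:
m(Z, q) = -1 + Z
j(b) = 0
v(p, Q) = -6 + Q + p (v(p, Q) = (p + Q) + (-1 - 5) = (Q + p) - 6 = -6 + Q + p)
-15*(v(f(-4, j(4)), 2) + 14) = -15*((-6 + 2 - 5) + 14) = -15*(-9 + 14) = -15*5 = -75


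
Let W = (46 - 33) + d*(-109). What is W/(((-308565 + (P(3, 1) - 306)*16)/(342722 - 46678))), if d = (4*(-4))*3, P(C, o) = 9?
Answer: -1552750780/313317 ≈ -4955.8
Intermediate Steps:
d = -48 (d = -16*3 = -48)
W = 5245 (W = (46 - 33) - 48*(-109) = 13 + 5232 = 5245)
W/(((-308565 + (P(3, 1) - 306)*16)/(342722 - 46678))) = 5245/(((-308565 + (9 - 306)*16)/(342722 - 46678))) = 5245/(((-308565 - 297*16)/296044)) = 5245/(((-308565 - 4752)*(1/296044))) = 5245/((-313317*1/296044)) = 5245/(-313317/296044) = 5245*(-296044/313317) = -1552750780/313317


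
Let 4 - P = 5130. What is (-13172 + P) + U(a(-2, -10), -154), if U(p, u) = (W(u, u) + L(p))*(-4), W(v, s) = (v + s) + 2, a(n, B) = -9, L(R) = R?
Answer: -17038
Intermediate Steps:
P = -5126 (P = 4 - 1*5130 = 4 - 5130 = -5126)
W(v, s) = 2 + s + v (W(v, s) = (s + v) + 2 = 2 + s + v)
U(p, u) = -8 - 8*u - 4*p (U(p, u) = ((2 + u + u) + p)*(-4) = ((2 + 2*u) + p)*(-4) = (2 + p + 2*u)*(-4) = -8 - 8*u - 4*p)
(-13172 + P) + U(a(-2, -10), -154) = (-13172 - 5126) + (-8 - 8*(-154) - 4*(-9)) = -18298 + (-8 + 1232 + 36) = -18298 + 1260 = -17038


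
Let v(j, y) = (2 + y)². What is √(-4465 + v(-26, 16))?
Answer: I*√4141 ≈ 64.351*I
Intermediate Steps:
√(-4465 + v(-26, 16)) = √(-4465 + (2 + 16)²) = √(-4465 + 18²) = √(-4465 + 324) = √(-4141) = I*√4141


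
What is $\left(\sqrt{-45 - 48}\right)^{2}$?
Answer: $-93$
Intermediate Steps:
$\left(\sqrt{-45 - 48}\right)^{2} = \left(\sqrt{-93}\right)^{2} = \left(i \sqrt{93}\right)^{2} = -93$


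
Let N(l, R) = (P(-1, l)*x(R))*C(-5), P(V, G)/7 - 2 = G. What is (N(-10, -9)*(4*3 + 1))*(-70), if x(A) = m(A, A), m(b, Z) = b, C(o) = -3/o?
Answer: -275184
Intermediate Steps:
P(V, G) = 14 + 7*G
x(A) = A
N(l, R) = 3*R*(14 + 7*l)/5 (N(l, R) = ((14 + 7*l)*R)*(-3/(-5)) = (R*(14 + 7*l))*(-3*(-⅕)) = (R*(14 + 7*l))*(⅗) = 3*R*(14 + 7*l)/5)
(N(-10, -9)*(4*3 + 1))*(-70) = (((21/5)*(-9)*(2 - 10))*(4*3 + 1))*(-70) = (((21/5)*(-9)*(-8))*(12 + 1))*(-70) = ((1512/5)*13)*(-70) = (19656/5)*(-70) = -275184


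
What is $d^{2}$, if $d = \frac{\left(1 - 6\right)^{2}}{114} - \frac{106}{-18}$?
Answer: $\frac{4363921}{116964} \approx 37.31$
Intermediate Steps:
$d = \frac{2089}{342}$ ($d = \left(-5\right)^{2} \cdot \frac{1}{114} - - \frac{53}{9} = 25 \cdot \frac{1}{114} + \frac{53}{9} = \frac{25}{114} + \frac{53}{9} = \frac{2089}{342} \approx 6.1082$)
$d^{2} = \left(\frac{2089}{342}\right)^{2} = \frac{4363921}{116964}$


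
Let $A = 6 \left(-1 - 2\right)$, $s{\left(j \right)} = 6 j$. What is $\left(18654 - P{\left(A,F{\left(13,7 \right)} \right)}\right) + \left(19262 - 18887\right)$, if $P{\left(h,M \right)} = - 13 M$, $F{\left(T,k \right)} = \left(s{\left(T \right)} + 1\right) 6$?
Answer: $25191$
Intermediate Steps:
$A = -18$ ($A = 6 \left(-3\right) = -18$)
$F{\left(T,k \right)} = 6 + 36 T$ ($F{\left(T,k \right)} = \left(6 T + 1\right) 6 = \left(1 + 6 T\right) 6 = 6 + 36 T$)
$\left(18654 - P{\left(A,F{\left(13,7 \right)} \right)}\right) + \left(19262 - 18887\right) = \left(18654 - - 13 \left(6 + 36 \cdot 13\right)\right) + \left(19262 - 18887\right) = \left(18654 - - 13 \left(6 + 468\right)\right) + 375 = \left(18654 - \left(-13\right) 474\right) + 375 = \left(18654 - -6162\right) + 375 = \left(18654 + 6162\right) + 375 = 24816 + 375 = 25191$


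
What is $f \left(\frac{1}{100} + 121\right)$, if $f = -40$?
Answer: $- \frac{24202}{5} \approx -4840.4$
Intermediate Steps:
$f \left(\frac{1}{100} + 121\right) = - 40 \left(\frac{1}{100} + 121\right) = \left(-40\right) \frac{12101}{100} = - \frac{24202}{5}$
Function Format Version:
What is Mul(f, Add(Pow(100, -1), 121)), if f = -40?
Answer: Rational(-24202, 5) ≈ -4840.4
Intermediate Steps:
Mul(f, Add(Pow(100, -1), 121)) = Mul(-40, Add(Pow(100, -1), 121)) = Mul(-40, Add(Rational(1, 100), 121)) = Mul(-40, Rational(12101, 100)) = Rational(-24202, 5)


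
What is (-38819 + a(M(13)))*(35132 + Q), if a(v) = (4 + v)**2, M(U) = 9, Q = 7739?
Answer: -1656964150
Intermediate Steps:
(-38819 + a(M(13)))*(35132 + Q) = (-38819 + (4 + 9)**2)*(35132 + 7739) = (-38819 + 13**2)*42871 = (-38819 + 169)*42871 = -38650*42871 = -1656964150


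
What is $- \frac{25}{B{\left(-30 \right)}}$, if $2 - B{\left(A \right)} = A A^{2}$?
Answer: $- \frac{25}{27002} \approx -0.00092586$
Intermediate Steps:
$B{\left(A \right)} = 2 - A^{3}$ ($B{\left(A \right)} = 2 - A A^{2} = 2 - A^{3}$)
$- \frac{25}{B{\left(-30 \right)}} = - \frac{25}{2 - \left(-30\right)^{3}} = - \frac{25}{2 - -27000} = - \frac{25}{2 + 27000} = - \frac{25}{27002}$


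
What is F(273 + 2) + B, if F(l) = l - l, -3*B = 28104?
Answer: -9368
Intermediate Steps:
B = -9368 (B = -⅓*28104 = -9368)
F(l) = 0
F(273 + 2) + B = 0 - 9368 = -9368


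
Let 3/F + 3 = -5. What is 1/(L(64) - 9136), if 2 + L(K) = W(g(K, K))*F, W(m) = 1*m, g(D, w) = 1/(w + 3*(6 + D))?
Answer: -2192/20030499 ≈ -0.00010943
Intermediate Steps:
g(D, w) = 1/(18 + w + 3*D) (g(D, w) = 1/(w + (18 + 3*D)) = 1/(18 + w + 3*D))
F = -3/8 (F = 3/(-3 - 5) = 3/(-8) = 3*(-1/8) = -3/8 ≈ -0.37500)
W(m) = m
L(K) = -2 - 3/(8*(18 + 4*K)) (L(K) = -2 - 3/8/(18 + K + 3*K) = -2 - 3/8/(18 + 4*K) = -2 - 3/(8*(18 + 4*K)))
1/(L(64) - 9136) = 1/((-291 - 64*64)/(16*(9 + 2*64)) - 9136) = 1/((-291 - 4096)/(16*(9 + 128)) - 9136) = 1/((1/16)*(-4387)/137 - 9136) = 1/((1/16)*(1/137)*(-4387) - 9136) = 1/(-4387/2192 - 9136) = 1/(-20030499/2192) = -2192/20030499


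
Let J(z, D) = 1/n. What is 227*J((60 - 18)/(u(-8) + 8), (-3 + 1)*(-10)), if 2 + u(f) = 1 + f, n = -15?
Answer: -227/15 ≈ -15.133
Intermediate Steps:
u(f) = -1 + f (u(f) = -2 + (1 + f) = -1 + f)
J(z, D) = -1/15 (J(z, D) = 1/(-15) = -1/15)
227*J((60 - 18)/(u(-8) + 8), (-3 + 1)*(-10)) = 227*(-1/15) = -227/15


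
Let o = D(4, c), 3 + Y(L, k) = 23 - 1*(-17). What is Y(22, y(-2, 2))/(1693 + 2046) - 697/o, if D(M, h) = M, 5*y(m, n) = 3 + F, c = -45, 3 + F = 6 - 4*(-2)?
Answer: -2605935/14956 ≈ -174.24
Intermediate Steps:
F = 11 (F = -3 + (6 - 4*(-2)) = -3 + (6 + 8) = -3 + 14 = 11)
y(m, n) = 14/5 (y(m, n) = (3 + 11)/5 = (⅕)*14 = 14/5)
Y(L, k) = 37 (Y(L, k) = -3 + (23 - 1*(-17)) = -3 + (23 + 17) = -3 + 40 = 37)
o = 4
Y(22, y(-2, 2))/(1693 + 2046) - 697/o = 37/(1693 + 2046) - 697/4 = 37/3739 - 697*¼ = 37*(1/3739) - 697/4 = 37/3739 - 697/4 = -2605935/14956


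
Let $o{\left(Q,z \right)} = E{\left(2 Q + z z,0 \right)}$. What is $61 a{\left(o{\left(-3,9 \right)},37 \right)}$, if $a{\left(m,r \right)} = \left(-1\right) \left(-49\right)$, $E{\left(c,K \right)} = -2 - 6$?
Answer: $2989$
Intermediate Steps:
$E{\left(c,K \right)} = -8$ ($E{\left(c,K \right)} = -2 - 6 = -8$)
$o{\left(Q,z \right)} = -8$
$a{\left(m,r \right)} = 49$
$61 a{\left(o{\left(-3,9 \right)},37 \right)} = 61 \cdot 49 = 2989$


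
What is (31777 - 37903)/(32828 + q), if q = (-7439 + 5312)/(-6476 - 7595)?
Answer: -86198946/461924915 ≈ -0.18661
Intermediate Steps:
q = 2127/14071 (q = -2127/(-14071) = -2127*(-1/14071) = 2127/14071 ≈ 0.15116)
(31777 - 37903)/(32828 + q) = (31777 - 37903)/(32828 + 2127/14071) = -6126/461924915/14071 = -6126*14071/461924915 = -86198946/461924915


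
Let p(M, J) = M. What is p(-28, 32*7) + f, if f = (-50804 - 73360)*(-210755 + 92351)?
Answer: 14701514228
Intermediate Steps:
f = 14701514256 (f = -124164*(-118404) = 14701514256)
p(-28, 32*7) + f = -28 + 14701514256 = 14701514228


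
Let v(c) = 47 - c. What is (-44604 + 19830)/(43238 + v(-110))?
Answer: -8258/14465 ≈ -0.57090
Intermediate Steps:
(-44604 + 19830)/(43238 + v(-110)) = (-44604 + 19830)/(43238 + (47 - 1*(-110))) = -24774/(43238 + (47 + 110)) = -24774/(43238 + 157) = -24774/43395 = -24774*1/43395 = -8258/14465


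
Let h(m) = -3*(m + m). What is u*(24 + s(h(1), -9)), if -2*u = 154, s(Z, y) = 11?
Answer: -2695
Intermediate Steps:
h(m) = -6*m
u = -77 (u = -1/2*154 = -77)
u*(24 + s(h(1), -9)) = -77*(24 + 11) = -77*35 = -2695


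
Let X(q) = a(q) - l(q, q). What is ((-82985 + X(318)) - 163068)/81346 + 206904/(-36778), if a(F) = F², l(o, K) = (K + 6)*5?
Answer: -300278269/40428962 ≈ -7.4273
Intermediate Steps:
l(o, K) = 30 + 5*K (l(o, K) = (6 + K)*5 = 30 + 5*K)
X(q) = -30 + q² - 5*q (X(q) = q² - (30 + 5*q) = q² + (-30 - 5*q) = -30 + q² - 5*q)
((-82985 + X(318)) - 163068)/81346 + 206904/(-36778) = ((-82985 + (-30 + 318² - 5*318)) - 163068)/81346 + 206904/(-36778) = ((-82985 + (-30 + 101124 - 1590)) - 163068)*(1/81346) + 206904*(-1/36778) = ((-82985 + 99504) - 163068)*(1/81346) - 2796/497 = (16519 - 163068)*(1/81346) - 2796/497 = -146549*1/81346 - 2796/497 = -146549/81346 - 2796/497 = -300278269/40428962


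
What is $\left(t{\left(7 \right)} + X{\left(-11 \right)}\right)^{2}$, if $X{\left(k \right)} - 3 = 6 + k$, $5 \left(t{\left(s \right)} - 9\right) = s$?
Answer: $\frac{1764}{25} \approx 70.56$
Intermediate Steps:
$t{\left(s \right)} = 9 + \frac{s}{5}$
$X{\left(k \right)} = 9 + k$ ($X{\left(k \right)} = 3 + \left(6 + k\right) = 9 + k$)
$\left(t{\left(7 \right)} + X{\left(-11 \right)}\right)^{2} = \left(\left(9 + \frac{1}{5} \cdot 7\right) + \left(9 - 11\right)\right)^{2} = \left(\left(9 + \frac{7}{5}\right) - 2\right)^{2} = \left(\frac{52}{5} - 2\right)^{2} = \left(\frac{42}{5}\right)^{2} = \frac{1764}{25}$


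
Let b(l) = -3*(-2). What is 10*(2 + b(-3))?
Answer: 80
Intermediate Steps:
b(l) = 6
10*(2 + b(-3)) = 10*(2 + 6) = 10*8 = 80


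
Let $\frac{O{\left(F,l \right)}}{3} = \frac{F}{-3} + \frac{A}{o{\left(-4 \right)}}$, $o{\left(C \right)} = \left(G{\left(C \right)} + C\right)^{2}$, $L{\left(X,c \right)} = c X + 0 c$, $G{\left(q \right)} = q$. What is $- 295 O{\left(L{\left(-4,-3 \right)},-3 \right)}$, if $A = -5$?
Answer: $\frac{230985}{64} \approx 3609.1$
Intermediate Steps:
$L{\left(X,c \right)} = X c$ ($L{\left(X,c \right)} = X c + 0 = X c$)
$o{\left(C \right)} = 4 C^{2}$ ($o{\left(C \right)} = \left(C + C\right)^{2} = \left(2 C\right)^{2} = 4 C^{2}$)
$O{\left(F,l \right)} = - \frac{15}{64} - F$ ($O{\left(F,l \right)} = 3 \left(\frac{F}{-3} - \frac{5}{4 \left(-4\right)^{2}}\right) = 3 \left(F \left(- \frac{1}{3}\right) - \frac{5}{4 \cdot 16}\right) = 3 \left(- \frac{F}{3} - \frac{5}{64}\right) = 3 \left(- \frac{5}{64} - \frac{F}{3}\right) = - \frac{15}{64} - F$)
$- 295 O{\left(L{\left(-4,-3 \right)},-3 \right)} = - 295 \left(- \frac{15}{64} - \left(-4\right) \left(-3\right)\right) = - 295 \left(- \frac{15}{64} - 12\right) = \left(-295\right) \left(- \frac{783}{64}\right) = \frac{230985}{64}$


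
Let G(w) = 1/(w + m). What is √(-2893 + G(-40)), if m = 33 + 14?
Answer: 45*I*√70/7 ≈ 53.785*I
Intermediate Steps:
m = 47
G(w) = 1/(47 + w) (G(w) = 1/(w + 47) = 1/(47 + w))
√(-2893 + G(-40)) = √(-2893 + 1/(47 - 40)) = √(-2893 + 1/7) = √(-2893 + ⅐) = √(-20250/7) = 45*I*√70/7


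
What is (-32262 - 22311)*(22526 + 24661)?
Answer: -2575136151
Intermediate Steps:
(-32262 - 22311)*(22526 + 24661) = -54573*47187 = -2575136151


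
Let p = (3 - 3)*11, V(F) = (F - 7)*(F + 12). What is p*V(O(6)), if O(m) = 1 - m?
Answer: 0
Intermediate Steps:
V(F) = (-7 + F)*(12 + F)
p = 0 (p = 0*11 = 0)
p*V(O(6)) = 0*(-84 + (1 - 1*6)² + 5*(1 - 1*6)) = 0*(-84 + (1 - 6)² + 5*(1 - 6)) = 0*(-84 + (-5)² + 5*(-5)) = 0*(-84 + 25 - 25) = 0*(-84) = 0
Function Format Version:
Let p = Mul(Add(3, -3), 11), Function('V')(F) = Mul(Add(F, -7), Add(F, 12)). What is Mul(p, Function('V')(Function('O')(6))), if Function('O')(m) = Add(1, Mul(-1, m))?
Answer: 0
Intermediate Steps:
Function('V')(F) = Mul(Add(-7, F), Add(12, F))
p = 0 (p = Mul(0, 11) = 0)
Mul(p, Function('V')(Function('O')(6))) = Mul(0, Add(-84, Pow(Add(1, Mul(-1, 6)), 2), Mul(5, Add(1, Mul(-1, 6))))) = Mul(0, Add(-84, Pow(Add(1, -6), 2), Mul(5, Add(1, -6)))) = Mul(0, Add(-84, Pow(-5, 2), Mul(5, -5))) = Mul(0, Add(-84, 25, -25)) = Mul(0, -84) = 0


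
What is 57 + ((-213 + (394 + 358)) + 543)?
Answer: 1139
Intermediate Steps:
57 + ((-213 + (394 + 358)) + 543) = 57 + ((-213 + 752) + 543) = 57 + (539 + 543) = 57 + 1082 = 1139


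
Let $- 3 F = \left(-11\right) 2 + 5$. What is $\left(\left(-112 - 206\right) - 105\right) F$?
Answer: $-2397$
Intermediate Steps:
$F = \frac{17}{3}$ ($F = - \frac{\left(-11\right) 2 + 5}{3} = - \frac{-22 + 5}{3} = \left(- \frac{1}{3}\right) \left(-17\right) = \frac{17}{3} \approx 5.6667$)
$\left(\left(-112 - 206\right) - 105\right) F = \left(\left(-112 - 206\right) - 105\right) \frac{17}{3} = \left(-318 - 105\right) \frac{17}{3} = \left(-423\right) \frac{17}{3} = -2397$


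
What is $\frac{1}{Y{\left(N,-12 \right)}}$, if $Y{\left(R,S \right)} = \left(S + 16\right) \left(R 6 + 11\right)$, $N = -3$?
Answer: $- \frac{1}{28} \approx -0.035714$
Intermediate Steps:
$Y{\left(R,S \right)} = \left(11 + 6 R\right) \left(16 + S\right)$ ($Y{\left(R,S \right)} = \left(16 + S\right) \left(6 R + 11\right) = \left(16 + S\right) \left(11 + 6 R\right) = \left(11 + 6 R\right) \left(16 + S\right)$)
$\frac{1}{Y{\left(N,-12 \right)}} = \frac{1}{176 + 11 \left(-12\right) + 96 \left(-3\right) + 6 \left(-3\right) \left(-12\right)} = \frac{1}{176 - 132 - 288 + 216} = \frac{1}{-28} = - \frac{1}{28}$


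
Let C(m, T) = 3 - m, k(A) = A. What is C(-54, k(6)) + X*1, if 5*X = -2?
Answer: 283/5 ≈ 56.600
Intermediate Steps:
X = -⅖ (X = (⅕)*(-2) = -⅖ ≈ -0.40000)
C(-54, k(6)) + X*1 = (3 - 1*(-54)) - ⅖*1 = (3 + 54) - ⅖ = 57 - ⅖ = 283/5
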